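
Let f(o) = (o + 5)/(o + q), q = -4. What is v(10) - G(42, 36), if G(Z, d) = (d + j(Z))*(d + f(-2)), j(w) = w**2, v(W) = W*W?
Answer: -63800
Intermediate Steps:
f(o) = (5 + o)/(-4 + o) (f(o) = (o + 5)/(o - 4) = (5 + o)/(-4 + o))
v(W) = W**2
G(Z, d) = (-1/2 + d)*(d + Z**2) (G(Z, d) = (d + Z**2)*(d + (5 - 2)/(-4 - 2)) = (d + Z**2)*(d + 3/(-6)) = (d + Z**2)*(d - 1/6*3) = (d + Z**2)*(d - 1/2) = (d + Z**2)*(-1/2 + d) = (-1/2 + d)*(d + Z**2))
v(10) - G(42, 36) = 10**2 - (36**2 - 1/2*36 - 1/2*42**2 + 36*42**2) = 100 - (1296 - 18 - 1/2*1764 + 36*1764) = 100 - (1296 - 18 - 882 + 63504) = 100 - 1*63900 = 100 - 63900 = -63800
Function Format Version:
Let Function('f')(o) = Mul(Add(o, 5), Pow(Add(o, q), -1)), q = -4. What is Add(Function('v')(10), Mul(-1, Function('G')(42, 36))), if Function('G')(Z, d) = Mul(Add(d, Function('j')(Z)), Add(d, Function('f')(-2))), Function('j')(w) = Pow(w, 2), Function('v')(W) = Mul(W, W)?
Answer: -63800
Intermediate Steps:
Function('f')(o) = Mul(Pow(Add(-4, o), -1), Add(5, o)) (Function('f')(o) = Mul(Add(o, 5), Pow(Add(o, -4), -1)) = Mul(Add(5, o), Pow(Add(-4, o), -1)) = Mul(Pow(Add(-4, o), -1), Add(5, o)))
Function('v')(W) = Pow(W, 2)
Function('G')(Z, d) = Mul(Add(Rational(-1, 2), d), Add(d, Pow(Z, 2))) (Function('G')(Z, d) = Mul(Add(d, Pow(Z, 2)), Add(d, Mul(Pow(Add(-4, -2), -1), Add(5, -2)))) = Mul(Add(d, Pow(Z, 2)), Add(d, Mul(Pow(-6, -1), 3))) = Mul(Add(d, Pow(Z, 2)), Add(d, Mul(Rational(-1, 6), 3))) = Mul(Add(d, Pow(Z, 2)), Add(d, Rational(-1, 2))) = Mul(Add(d, Pow(Z, 2)), Add(Rational(-1, 2), d)) = Mul(Add(Rational(-1, 2), d), Add(d, Pow(Z, 2))))
Add(Function('v')(10), Mul(-1, Function('G')(42, 36))) = Add(Pow(10, 2), Mul(-1, Add(Pow(36, 2), Mul(Rational(-1, 2), 36), Mul(Rational(-1, 2), Pow(42, 2)), Mul(36, Pow(42, 2))))) = Add(100, Mul(-1, Add(1296, -18, Mul(Rational(-1, 2), 1764), Mul(36, 1764)))) = Add(100, Mul(-1, Add(1296, -18, -882, 63504))) = Add(100, Mul(-1, 63900)) = Add(100, -63900) = -63800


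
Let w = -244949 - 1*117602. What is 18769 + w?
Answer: -343782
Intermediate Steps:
w = -362551 (w = -244949 - 117602 = -362551)
18769 + w = 18769 - 362551 = -343782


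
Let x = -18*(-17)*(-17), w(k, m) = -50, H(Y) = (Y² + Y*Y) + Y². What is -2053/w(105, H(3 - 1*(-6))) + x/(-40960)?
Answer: 4217549/102400 ≈ 41.187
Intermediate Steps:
H(Y) = 3*Y² (H(Y) = (Y² + Y²) + Y² = 2*Y² + Y² = 3*Y²)
x = -5202 (x = 306*(-17) = -5202)
-2053/w(105, H(3 - 1*(-6))) + x/(-40960) = -2053/(-50) - 5202/(-40960) = -2053*(-1/50) - 5202*(-1/40960) = 2053/50 + 2601/20480 = 4217549/102400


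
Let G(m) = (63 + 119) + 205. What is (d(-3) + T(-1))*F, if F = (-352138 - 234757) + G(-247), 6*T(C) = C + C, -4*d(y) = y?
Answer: -733135/3 ≈ -2.4438e+5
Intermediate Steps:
d(y) = -y/4
T(C) = C/3 (T(C) = (C + C)/6 = (2*C)/6 = C/3)
G(m) = 387 (G(m) = 182 + 205 = 387)
F = -586508 (F = (-352138 - 234757) + 387 = -586895 + 387 = -586508)
(d(-3) + T(-1))*F = (-¼*(-3) + (⅓)*(-1))*(-586508) = (¾ - ⅓)*(-586508) = (5/12)*(-586508) = -733135/3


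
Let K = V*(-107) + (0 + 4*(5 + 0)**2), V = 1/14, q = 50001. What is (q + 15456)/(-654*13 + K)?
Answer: -305466/39245 ≈ -7.7836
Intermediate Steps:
V = 1/14 ≈ 0.071429
K = 1293/14 (K = (1/14)*(-107) + (0 + 4*(5 + 0)**2) = -107/14 + (0 + 4*5**2) = -107/14 + (0 + 4*25) = -107/14 + (0 + 100) = -107/14 + 100 = 1293/14 ≈ 92.357)
(q + 15456)/(-654*13 + K) = (50001 + 15456)/(-654*13 + 1293/14) = 65457/(-8502 + 1293/14) = 65457/(-117735/14) = 65457*(-14/117735) = -305466/39245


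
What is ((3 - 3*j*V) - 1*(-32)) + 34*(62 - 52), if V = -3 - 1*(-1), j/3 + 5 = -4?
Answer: 213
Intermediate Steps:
j = -27 (j = -15 + 3*(-4) = -15 - 12 = -27)
V = -2 (V = -3 + 1 = -2)
((3 - 3*j*V) - 1*(-32)) + 34*(62 - 52) = ((3 - (-81)*(-2)) - 1*(-32)) + 34*(62 - 52) = ((3 - 3*54) + 32) + 34*10 = ((3 - 162) + 32) + 340 = (-159 + 32) + 340 = -127 + 340 = 213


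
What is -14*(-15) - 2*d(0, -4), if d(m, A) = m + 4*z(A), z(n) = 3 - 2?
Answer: 202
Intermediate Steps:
z(n) = 1
d(m, A) = 4 + m (d(m, A) = m + 4*1 = m + 4 = 4 + m)
-14*(-15) - 2*d(0, -4) = -14*(-15) - 2*(4 + 0) = 210 - 2*4 = 210 - 8 = 202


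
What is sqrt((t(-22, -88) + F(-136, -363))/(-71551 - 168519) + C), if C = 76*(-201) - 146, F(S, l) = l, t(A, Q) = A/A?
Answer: 81*I*sqrt(33867755215)/120035 ≈ 124.19*I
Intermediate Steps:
t(A, Q) = 1
C = -15422 (C = -15276 - 146 = -15422)
sqrt((t(-22, -88) + F(-136, -363))/(-71551 - 168519) + C) = sqrt((1 - 363)/(-71551 - 168519) - 15422) = sqrt(-362/(-240070) - 15422) = sqrt(-362*(-1/240070) - 15422) = sqrt(181/120035 - 15422) = sqrt(-1851179589/120035) = 81*I*sqrt(33867755215)/120035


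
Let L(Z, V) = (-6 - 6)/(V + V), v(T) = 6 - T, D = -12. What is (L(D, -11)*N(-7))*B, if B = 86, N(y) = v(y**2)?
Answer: -22188/11 ≈ -2017.1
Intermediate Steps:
N(y) = 6 - y**2
L(Z, V) = -6/V (L(Z, V) = -12*1/(2*V) = -6/V)
(L(D, -11)*N(-7))*B = ((-6/(-11))*(6 - 1*(-7)**2))*86 = ((-6*(-1/11))*(6 - 1*49))*86 = (6*(6 - 49)/11)*86 = ((6/11)*(-43))*86 = -258/11*86 = -22188/11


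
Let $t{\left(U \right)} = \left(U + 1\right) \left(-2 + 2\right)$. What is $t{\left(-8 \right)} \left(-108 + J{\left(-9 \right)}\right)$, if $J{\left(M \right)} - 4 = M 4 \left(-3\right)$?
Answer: $0$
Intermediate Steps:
$t{\left(U \right)} = 0$ ($t{\left(U \right)} = \left(1 + U\right) 0 = 0$)
$J{\left(M \right)} = 4 - 12 M$ ($J{\left(M \right)} = 4 + M 4 \left(-3\right) = 4 + 4 M \left(-3\right) = 4 - 12 M$)
$t{\left(-8 \right)} \left(-108 + J{\left(-9 \right)}\right) = 0 \left(-108 + \left(4 - -108\right)\right) = 0 \left(-108 + \left(4 + 108\right)\right) = 0 \left(-108 + 112\right) = 0 \cdot 4 = 0$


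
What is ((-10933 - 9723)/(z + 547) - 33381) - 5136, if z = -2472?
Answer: -74124569/1925 ≈ -38506.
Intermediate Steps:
((-10933 - 9723)/(z + 547) - 33381) - 5136 = ((-10933 - 9723)/(-2472 + 547) - 33381) - 5136 = (-20656/(-1925) - 33381) - 5136 = (-20656*(-1/1925) - 33381) - 5136 = (20656/1925 - 33381) - 5136 = -64237769/1925 - 5136 = -74124569/1925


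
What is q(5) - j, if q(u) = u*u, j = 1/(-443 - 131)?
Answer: 14351/574 ≈ 25.002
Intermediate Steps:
j = -1/574 (j = 1/(-574) = -1/574 ≈ -0.0017422)
q(u) = u²
q(5) - j = 5² - 1*(-1/574) = 25 + 1/574 = 14351/574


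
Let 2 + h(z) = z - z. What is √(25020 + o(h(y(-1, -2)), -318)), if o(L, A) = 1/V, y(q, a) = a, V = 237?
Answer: 181*√42897/237 ≈ 158.18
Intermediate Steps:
h(z) = -2 (h(z) = -2 + (z - z) = -2 + 0 = -2)
o(L, A) = 1/237
√(25020 + o(h(y(-1, -2)), -318)) = √(25020 + 1/237) = √(5929741/237) = 181*√42897/237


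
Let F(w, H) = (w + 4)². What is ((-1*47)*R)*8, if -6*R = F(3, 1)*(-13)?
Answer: -119756/3 ≈ -39919.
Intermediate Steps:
F(w, H) = (4 + w)²
R = 637/6 (R = -(4 + 3)²*(-13)/6 = -7²*(-13)/6 = -49*(-13)/6 = -⅙*(-637) = 637/6 ≈ 106.17)
((-1*47)*R)*8 = (-1*47*(637/6))*8 = -47*637/6*8 = -29939/6*8 = -119756/3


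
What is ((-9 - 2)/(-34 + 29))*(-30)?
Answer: -66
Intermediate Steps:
((-9 - 2)/(-34 + 29))*(-30) = (-11/(-5))*(-30) = -⅕*(-11)*(-30) = (11/5)*(-30) = -66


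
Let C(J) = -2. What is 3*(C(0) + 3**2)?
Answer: 21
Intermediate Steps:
3*(C(0) + 3**2) = 3*(-2 + 3**2) = 3*(-2 + 9) = 3*7 = 21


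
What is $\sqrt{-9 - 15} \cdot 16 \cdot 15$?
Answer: $480 i \sqrt{6} \approx 1175.8 i$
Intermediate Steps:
$\sqrt{-9 - 15} \cdot 16 \cdot 15 = \sqrt{-24} \cdot 16 \cdot 15 = 2 i \sqrt{6} \cdot 16 \cdot 15 = 32 i \sqrt{6} \cdot 15 = 480 i \sqrt{6}$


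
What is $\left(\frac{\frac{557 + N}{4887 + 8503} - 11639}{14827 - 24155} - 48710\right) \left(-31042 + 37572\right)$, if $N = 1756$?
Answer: $- \frac{361157481053169}{1135472} \approx -3.1807 \cdot 10^{8}$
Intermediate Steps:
$\left(\frac{\frac{557 + N}{4887 + 8503} - 11639}{14827 - 24155} - 48710\right) \left(-31042 + 37572\right) = \left(\frac{\frac{557 + 1756}{4887 + 8503} - 11639}{14827 - 24155} - 48710\right) \left(-31042 + 37572\right) = \left(\frac{\frac{2313}{13390} - 11639}{-9328} - 48710\right) 6530 = \left(\left(2313 \cdot \frac{1}{13390} - 11639\right) \left(- \frac{1}{9328}\right) - 48710\right) 6530 = \left(\left(\frac{2313}{13390} - 11639\right) \left(- \frac{1}{9328}\right) - 48710\right) 6530 = \left(\left(- \frac{155843897}{13390}\right) \left(- \frac{1}{9328}\right) - 48710\right) 6530 = \left(\frac{14167627}{11354720} - 48710\right) 6530 = \left(- \frac{553074243573}{11354720}\right) 6530 = - \frac{361157481053169}{1135472}$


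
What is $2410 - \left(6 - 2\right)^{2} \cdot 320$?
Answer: $-2710$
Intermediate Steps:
$2410 - \left(6 - 2\right)^{2} \cdot 320 = 2410 - 4^{2} \cdot 320 = 2410 - 16 \cdot 320 = 2410 - 5120 = -2710$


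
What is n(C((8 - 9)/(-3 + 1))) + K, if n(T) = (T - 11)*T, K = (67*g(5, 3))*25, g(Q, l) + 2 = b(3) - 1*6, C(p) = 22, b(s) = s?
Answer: -8133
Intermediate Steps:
g(Q, l) = -5 (g(Q, l) = -2 + (3 - 1*6) = -2 + (3 - 6) = -2 - 3 = -5)
K = -8375 (K = (67*(-5))*25 = -335*25 = -8375)
n(T) = T*(-11 + T) (n(T) = (-11 + T)*T = T*(-11 + T))
n(C((8 - 9)/(-3 + 1))) + K = 22*(-11 + 22) - 8375 = 22*11 - 8375 = 242 - 8375 = -8133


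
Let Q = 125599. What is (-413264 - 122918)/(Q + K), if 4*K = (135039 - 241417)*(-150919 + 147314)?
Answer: -1072364/191997543 ≈ -0.0055853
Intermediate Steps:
K = 191746345/2 (K = ((135039 - 241417)*(-150919 + 147314))/4 = (-106378*(-3605))/4 = (¼)*383492690 = 191746345/2 ≈ 9.5873e+7)
(-413264 - 122918)/(Q + K) = (-413264 - 122918)/(125599 + 191746345/2) = -536182/191997543/2 = -536182*2/191997543 = -1072364/191997543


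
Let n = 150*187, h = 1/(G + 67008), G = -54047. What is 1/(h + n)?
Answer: 12961/363556051 ≈ 3.5651e-5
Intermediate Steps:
h = 1/12961 (h = 1/(-54047 + 67008) = 1/12961 ≈ 7.7154e-5)
n = 28050
1/(h + n) = 1/(1/12961 + 28050) = 1/(363556051/12961) = 12961/363556051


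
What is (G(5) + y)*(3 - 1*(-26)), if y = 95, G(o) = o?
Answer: 2900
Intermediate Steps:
(G(5) + y)*(3 - 1*(-26)) = (5 + 95)*(3 - 1*(-26)) = 100*(3 + 26) = 100*29 = 2900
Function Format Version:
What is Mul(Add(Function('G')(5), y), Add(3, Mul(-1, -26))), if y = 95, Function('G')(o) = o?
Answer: 2900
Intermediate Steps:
Mul(Add(Function('G')(5), y), Add(3, Mul(-1, -26))) = Mul(Add(5, 95), Add(3, Mul(-1, -26))) = Mul(100, Add(3, 26)) = Mul(100, 29) = 2900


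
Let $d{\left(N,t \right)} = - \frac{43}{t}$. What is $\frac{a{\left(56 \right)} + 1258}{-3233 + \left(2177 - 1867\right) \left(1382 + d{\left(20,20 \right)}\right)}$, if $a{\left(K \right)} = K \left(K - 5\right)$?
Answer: $\frac{8228}{849041} \approx 0.0096909$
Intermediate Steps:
$a{\left(K \right)} = K \left(-5 + K\right)$
$\frac{a{\left(56 \right)} + 1258}{-3233 + \left(2177 - 1867\right) \left(1382 + d{\left(20,20 \right)}\right)} = \frac{56 \left(-5 + 56\right) + 1258}{-3233 + \left(2177 - 1867\right) \left(1382 - \frac{43}{20}\right)} = \frac{56 \cdot 51 + 1258}{-3233 + 310 \left(1382 - \frac{43}{20}\right)} = \frac{2856 + 1258}{-3233 + 310 \left(1382 - \frac{43}{20}\right)} = \frac{4114}{-3233 + 310 \cdot \frac{27597}{20}} = \frac{4114}{-3233 + \frac{855507}{2}} = \frac{4114}{\frac{849041}{2}} = 4114 \cdot \frac{2}{849041} = \frac{8228}{849041}$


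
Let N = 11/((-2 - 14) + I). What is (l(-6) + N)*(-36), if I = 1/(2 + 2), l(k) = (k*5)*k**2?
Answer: 272336/7 ≈ 38905.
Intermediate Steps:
l(k) = 5*k**3 (l(k) = (5*k)*k**2 = 5*k**3)
I = 1/4 ≈ 0.25000
N = -44/63 (N = 11/((-2 - 14) + 1/4) = 11/(-16 + 1/4) = 11/(-63/4) = 11*(-4/63) = -44/63 ≈ -0.69841)
(l(-6) + N)*(-36) = (5*(-6)**3 - 44/63)*(-36) = (5*(-216) - 44/63)*(-36) = (-1080 - 44/63)*(-36) = -68084/63*(-36) = 272336/7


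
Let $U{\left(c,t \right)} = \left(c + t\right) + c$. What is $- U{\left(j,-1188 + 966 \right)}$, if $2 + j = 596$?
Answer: $-966$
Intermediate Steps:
$j = 594$ ($j = -2 + 596 = 594$)
$U{\left(c,t \right)} = t + 2 c$
$- U{\left(j,-1188 + 966 \right)} = - (\left(-1188 + 966\right) + 2 \cdot 594) = - (-222 + 1188) = \left(-1\right) 966 = -966$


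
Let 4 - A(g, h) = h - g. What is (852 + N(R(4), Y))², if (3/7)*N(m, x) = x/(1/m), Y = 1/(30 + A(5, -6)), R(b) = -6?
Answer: 1468882276/2025 ≈ 7.2537e+5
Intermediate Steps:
A(g, h) = 4 + g - h (A(g, h) = 4 - (h - g) = 4 + (g - h) = 4 + g - h)
Y = 1/45 (Y = 1/(30 + (4 + 5 - 1*(-6))) = 1/(30 + (4 + 5 + 6)) = 1/(30 + 15) = 1/45 ≈ 0.022222)
N(m, x) = 7*m*x/3 (N(m, x) = 7*(x/(1/m))/3 = 7*(x*m)/3 = 7*(m*x)/3 = 7*m*x/3)
(852 + N(R(4), Y))² = (852 + (7/3)*(-6)*(1/45))² = (852 - 14/45)² = (38326/45)² = 1468882276/2025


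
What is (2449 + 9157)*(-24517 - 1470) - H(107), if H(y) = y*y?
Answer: -301616571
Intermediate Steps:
H(y) = y**2
(2449 + 9157)*(-24517 - 1470) - H(107) = (2449 + 9157)*(-24517 - 1470) - 1*107**2 = 11606*(-25987) - 1*11449 = -301605122 - 11449 = -301616571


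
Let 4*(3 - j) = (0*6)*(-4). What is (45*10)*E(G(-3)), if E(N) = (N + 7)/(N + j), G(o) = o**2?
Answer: 600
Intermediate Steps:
j = 3 (j = 3 - 0*6*(-4)/4 = 3 - 0*(-4) = 3 - 1/4*0 = 3 + 0 = 3)
E(N) = (7 + N)/(3 + N) (E(N) = (N + 7)/(N + 3) = (7 + N)/(3 + N))
(45*10)*E(G(-3)) = (45*10)*((7 + (-3)**2)/(3 + (-3)**2)) = 450*((7 + 9)/(3 + 9)) = 450*(16/12) = 450*((1/12)*16) = 450*(4/3) = 600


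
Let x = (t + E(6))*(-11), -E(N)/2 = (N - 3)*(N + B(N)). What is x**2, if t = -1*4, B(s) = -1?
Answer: 139876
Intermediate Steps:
E(N) = -2*(-1 + N)*(-3 + N) (E(N) = -2*(N - 3)*(N - 1) = -2*(-3 + N)*(-1 + N) = -2*(-1 + N)*(-3 + N))
t = -4
x = 374 (x = (-4 + (-6 - 2*6**2 + 8*6))*(-11) = (-4 + (-6 - 2*36 + 48))*(-11) = (-4 + (-6 - 72 + 48))*(-11) = (-4 - 30)*(-11) = -34*(-11) = 374)
x**2 = 374**2 = 139876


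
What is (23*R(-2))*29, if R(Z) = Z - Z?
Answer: 0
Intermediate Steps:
R(Z) = 0
(23*R(-2))*29 = (23*0)*29 = 0*29 = 0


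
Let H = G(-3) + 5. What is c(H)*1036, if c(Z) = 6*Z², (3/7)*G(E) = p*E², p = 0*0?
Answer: 155400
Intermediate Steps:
p = 0
G(E) = 0 (G(E) = 7*(0*E²)/3 = (7/3)*0 = 0)
H = 5 (H = 0 + 5 = 5)
c(H)*1036 = (6*5²)*1036 = (6*25)*1036 = 150*1036 = 155400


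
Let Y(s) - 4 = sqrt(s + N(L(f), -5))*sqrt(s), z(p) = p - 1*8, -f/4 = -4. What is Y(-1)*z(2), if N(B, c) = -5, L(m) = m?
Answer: -24 + 6*sqrt(6) ≈ -9.3031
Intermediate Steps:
f = 16 (f = -4*(-4) = 16)
z(p) = -8 + p (z(p) = p - 8 = -8 + p)
Y(s) = 4 + sqrt(s)*sqrt(-5 + s) (Y(s) = 4 + sqrt(s - 5)*sqrt(s) = 4 + sqrt(-5 + s)*sqrt(s) = 4 + sqrt(s)*sqrt(-5 + s))
Y(-1)*z(2) = (4 + sqrt(-1)*sqrt(-5 - 1))*(-8 + 2) = (4 + I*sqrt(-6))*(-6) = (4 + I*(I*sqrt(6)))*(-6) = (4 - sqrt(6))*(-6) = -24 + 6*sqrt(6)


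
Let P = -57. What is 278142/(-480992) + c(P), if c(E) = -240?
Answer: -57858111/240496 ≈ -240.58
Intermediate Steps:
278142/(-480992) + c(P) = 278142/(-480992) - 240 = 278142*(-1/480992) - 240 = -139071/240496 - 240 = -57858111/240496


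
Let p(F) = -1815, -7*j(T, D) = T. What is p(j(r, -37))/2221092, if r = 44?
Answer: -605/740364 ≈ -0.00081717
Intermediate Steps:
j(T, D) = -T/7
p(j(r, -37))/2221092 = -1815/2221092 = -1815*1/2221092 = -605/740364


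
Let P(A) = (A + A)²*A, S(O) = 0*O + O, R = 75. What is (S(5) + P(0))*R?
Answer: 375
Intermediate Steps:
S(O) = O (S(O) = 0 + O = O)
P(A) = 4*A³ (P(A) = (2*A)²*A = (4*A²)*A = 4*A³)
(S(5) + P(0))*R = (5 + 4*0³)*75 = (5 + 4*0)*75 = (5 + 0)*75 = 5*75 = 375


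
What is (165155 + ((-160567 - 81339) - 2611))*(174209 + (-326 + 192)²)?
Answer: -15250598730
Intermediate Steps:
(165155 + ((-160567 - 81339) - 2611))*(174209 + (-326 + 192)²) = (165155 + (-241906 - 2611))*(174209 + (-134)²) = (165155 - 244517)*(174209 + 17956) = -79362*192165 = -15250598730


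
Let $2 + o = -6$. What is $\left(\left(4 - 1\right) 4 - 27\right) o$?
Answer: $120$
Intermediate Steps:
$o = -8$ ($o = -2 - 6 = -8$)
$\left(\left(4 - 1\right) 4 - 27\right) o = \left(\left(4 - 1\right) 4 - 27\right) \left(-8\right) = \left(3 \cdot 4 - 27\right) \left(-8\right) = \left(12 - 27\right) \left(-8\right) = \left(-15\right) \left(-8\right) = 120$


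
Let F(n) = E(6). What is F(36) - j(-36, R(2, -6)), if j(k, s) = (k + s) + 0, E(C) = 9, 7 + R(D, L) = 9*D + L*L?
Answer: -2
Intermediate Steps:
R(D, L) = -7 + L² + 9*D (R(D, L) = -7 + (9*D + L*L) = -7 + (9*D + L²) = -7 + (L² + 9*D) = -7 + L² + 9*D)
F(n) = 9
j(k, s) = k + s
F(36) - j(-36, R(2, -6)) = 9 - (-36 + (-7 + (-6)² + 9*2)) = 9 - (-36 + (-7 + 36 + 18)) = 9 - (-36 + 47) = 9 - 1*11 = 9 - 11 = -2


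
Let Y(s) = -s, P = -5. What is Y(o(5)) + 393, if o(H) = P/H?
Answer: 394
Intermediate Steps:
o(H) = -5/H
Y(o(5)) + 393 = -(-5)/5 + 393 = -1*(-1) + 393 = 1 + 393 = 394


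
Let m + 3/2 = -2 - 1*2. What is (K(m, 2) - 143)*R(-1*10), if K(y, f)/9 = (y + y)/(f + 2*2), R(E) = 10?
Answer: -1595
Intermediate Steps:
m = -11/2 (m = -3/2 + (-2 - 1*2) = -3/2 + (-2 - 2) = -3/2 - 4 = -11/2 ≈ -5.5000)
K(y, f) = 18*y/(4 + f) (K(y, f) = 9*((y + y)/(f + 2*2)) = 9*((2*y)/(f + 4)) = 9*((2*y)/(4 + f)) = 9*(2*y/(4 + f)) = 18*y/(4 + f))
(K(m, 2) - 143)*R(-1*10) = (18*(-11/2)/(4 + 2) - 143)*10 = (18*(-11/2)/6 - 143)*10 = (18*(-11/2)*(⅙) - 143)*10 = (-33/2 - 143)*10 = -319/2*10 = -1595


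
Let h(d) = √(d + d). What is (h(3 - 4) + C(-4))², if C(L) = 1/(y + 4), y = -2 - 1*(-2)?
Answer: -31/16 + I*√2/2 ≈ -1.9375 + 0.70711*I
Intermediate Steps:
y = 0 (y = -2 + 2 = 0)
h(d) = √2*√d (h(d) = √(2*d) = √2*√d)
C(L) = ¼ (C(L) = 1/(0 + 4) = 1/4 = ¼)
(h(3 - 4) + C(-4))² = (√2*√(3 - 4) + ¼)² = (√2*√(-1) + ¼)² = (√2*I + ¼)² = (I*√2 + ¼)² = (¼ + I*√2)²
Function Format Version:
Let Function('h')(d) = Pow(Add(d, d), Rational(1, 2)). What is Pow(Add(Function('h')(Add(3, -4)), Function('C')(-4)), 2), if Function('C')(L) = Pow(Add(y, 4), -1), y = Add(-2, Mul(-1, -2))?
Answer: Add(Rational(-31, 16), Mul(Rational(1, 2), I, Pow(2, Rational(1, 2)))) ≈ Add(-1.9375, Mul(0.70711, I))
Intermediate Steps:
y = 0 (y = Add(-2, 2) = 0)
Function('h')(d) = Mul(Pow(2, Rational(1, 2)), Pow(d, Rational(1, 2))) (Function('h')(d) = Pow(Mul(2, d), Rational(1, 2)) = Mul(Pow(2, Rational(1, 2)), Pow(d, Rational(1, 2))))
Function('C')(L) = Rational(1, 4) (Function('C')(L) = Pow(Add(0, 4), -1) = Pow(4, -1) = Rational(1, 4))
Pow(Add(Function('h')(Add(3, -4)), Function('C')(-4)), 2) = Pow(Add(Mul(Pow(2, Rational(1, 2)), Pow(Add(3, -4), Rational(1, 2))), Rational(1, 4)), 2) = Pow(Add(Mul(Pow(2, Rational(1, 2)), Pow(-1, Rational(1, 2))), Rational(1, 4)), 2) = Pow(Add(Mul(Pow(2, Rational(1, 2)), I), Rational(1, 4)), 2) = Pow(Add(Mul(I, Pow(2, Rational(1, 2))), Rational(1, 4)), 2) = Pow(Add(Rational(1, 4), Mul(I, Pow(2, Rational(1, 2)))), 2)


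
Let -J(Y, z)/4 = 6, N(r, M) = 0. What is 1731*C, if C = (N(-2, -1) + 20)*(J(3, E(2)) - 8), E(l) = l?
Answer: -1107840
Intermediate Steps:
J(Y, z) = -24 (J(Y, z) = -4*6 = -24)
C = -640 (C = (0 + 20)*(-24 - 8) = 20*(-32) = -640)
1731*C = 1731*(-640) = -1107840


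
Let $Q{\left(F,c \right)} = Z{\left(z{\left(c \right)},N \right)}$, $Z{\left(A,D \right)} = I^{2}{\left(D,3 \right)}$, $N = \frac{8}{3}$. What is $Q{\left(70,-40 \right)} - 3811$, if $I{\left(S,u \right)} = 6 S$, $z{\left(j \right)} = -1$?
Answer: $-3555$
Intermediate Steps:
$N = \frac{8}{3}$ ($N = 8 \cdot \frac{1}{3} = \frac{8}{3} \approx 2.6667$)
$Z{\left(A,D \right)} = 36 D^{2}$ ($Z{\left(A,D \right)} = \left(6 D\right)^{2} = 36 D^{2}$)
$Q{\left(F,c \right)} = 256$ ($Q{\left(F,c \right)} = 36 \left(\frac{8}{3}\right)^{2} = 36 \cdot \frac{64}{9} = 256$)
$Q{\left(70,-40 \right)} - 3811 = 256 - 3811 = -3555$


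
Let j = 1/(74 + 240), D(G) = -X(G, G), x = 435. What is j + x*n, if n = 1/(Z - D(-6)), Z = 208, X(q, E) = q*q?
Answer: 68417/38308 ≈ 1.7860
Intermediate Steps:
X(q, E) = q²
D(G) = -G²
j = 1/314 ≈ 0.0031847
n = 1/244 (n = 1/(208 - (-1)*(-6)²) = 1/(208 - (-1)*36) = 1/(208 - 1*(-36)) = 1/(208 + 36) = 1/244 ≈ 0.0040984)
j + x*n = 1/314 + 435*(1/244) = 1/314 + 435/244 = 68417/38308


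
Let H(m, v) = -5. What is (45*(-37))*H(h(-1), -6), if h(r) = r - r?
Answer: 8325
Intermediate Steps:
h(r) = 0
(45*(-37))*H(h(-1), -6) = (45*(-37))*(-5) = -1665*(-5) = 8325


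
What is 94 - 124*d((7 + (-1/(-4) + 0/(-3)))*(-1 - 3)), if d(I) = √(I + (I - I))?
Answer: 94 - 124*I*√29 ≈ 94.0 - 667.76*I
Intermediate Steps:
d(I) = √I (d(I) = √(I + 0) = √I)
94 - 124*d((7 + (-1/(-4) + 0/(-3)))*(-1 - 3)) = 94 - 124*√(-1 - 3)*√(7 + (-1/(-4) + 0/(-3))) = 94 - 124*2*I*√(7 + (-1*(-¼) + 0*(-⅓))) = 94 - 124*2*I*√(7 + (¼ + 0)) = 94 - 124*2*I*√(7 + ¼) = 94 - 124*I*√29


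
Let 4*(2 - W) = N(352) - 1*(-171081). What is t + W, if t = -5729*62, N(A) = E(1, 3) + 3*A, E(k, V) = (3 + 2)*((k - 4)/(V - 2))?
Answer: -796453/2 ≈ -3.9823e+5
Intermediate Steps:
E(k, V) = 5*(-4 + k)/(-2 + V) (E(k, V) = 5*((-4 + k)/(-2 + V)) = 5*(-4 + k)/(-2 + V))
N(A) = -15 + 3*A (N(A) = 5*(-4 + 1)/(-2 + 3) + 3*A = 5*(-3)/1 + 3*A = 5*1*(-3) + 3*A = -15 + 3*A)
t = -355198
W = -86057/2 (W = 2 - ((-15 + 3*352) - 1*(-171081))/4 = 2 - ((-15 + 1056) + 171081)/4 = 2 - (1041 + 171081)/4 = 2 - 1/4*172122 = 2 - 86061/2 = -86057/2 ≈ -43029.)
t + W = -355198 - 86057/2 = -796453/2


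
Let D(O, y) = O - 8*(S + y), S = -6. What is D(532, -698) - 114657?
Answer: -108493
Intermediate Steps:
D(O, y) = 48 + O - 8*y (D(O, y) = O - 8*(-6 + y) = O - (-48 + 8*y) = O + (48 - 8*y) = 48 + O - 8*y)
D(532, -698) - 114657 = (48 + 532 - 8*(-698)) - 114657 = (48 + 532 + 5584) - 114657 = 6164 - 114657 = -108493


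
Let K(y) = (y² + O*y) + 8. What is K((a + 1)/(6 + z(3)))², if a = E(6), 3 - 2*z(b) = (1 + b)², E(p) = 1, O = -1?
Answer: 784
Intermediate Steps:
z(b) = 3/2 - (1 + b)²/2
a = 1
K(y) = 8 + y² - y (K(y) = (y² - y) + 8 = 8 + y² - y)
K((a + 1)/(6 + z(3)))² = (8 + ((1 + 1)/(6 + (3/2 - (1 + 3)²/2)))² - (1 + 1)/(6 + (3/2 - (1 + 3)²/2)))² = (8 + (2/(6 + (3/2 - ½*4²)))² - 2/(6 + (3/2 - ½*4²)))² = (8 + (2/(6 + (3/2 - ½*16)))² - 2/(6 + (3/2 - ½*16)))² = (8 + (2/(6 + (3/2 - 8)))² - 2/(6 + (3/2 - 8)))² = (8 + (2/(6 - 13/2))² - 2/(6 - 13/2))² = (8 + (2/(-½))² - 2/(-½))² = (8 + (2*(-2))² - 2*(-2))² = (8 + (-4)² - 1*(-4))² = (8 + 16 + 4)² = 28² = 784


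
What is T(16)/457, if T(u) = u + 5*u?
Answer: 96/457 ≈ 0.21007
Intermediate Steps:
T(u) = 6*u
T(16)/457 = (6*16)/457 = 96*(1/457) = 96/457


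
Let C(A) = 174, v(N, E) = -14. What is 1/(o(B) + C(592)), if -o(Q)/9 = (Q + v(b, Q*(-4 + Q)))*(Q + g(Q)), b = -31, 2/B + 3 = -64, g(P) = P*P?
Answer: 300763/51232962 ≈ 0.0058705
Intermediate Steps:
g(P) = P²
B = -2/67 (B = 2/(-3 - 64) = 2/(-67) = 2*(-1/67) = -2/67 ≈ -0.029851)
o(Q) = -9*(-14 + Q)*(Q + Q²) (o(Q) = -9*(Q - 14)*(Q + Q²) = -9*(-14 + Q)*(Q + Q²))
1/(o(B) + C(592)) = 1/(9*(-2/67)*(14 - (-2/67)² + 13*(-2/67)) + 174) = 1/(9*(-2/67)*(14 - 1*4/4489 - 26/67) + 174) = 1/(9*(-2/67)*(14 - 4/4489 - 26/67) + 174) = 1/(9*(-2/67)*(61100/4489) + 174) = 1/(-1099800/300763 + 174) = 1/(51232962/300763) = 300763/51232962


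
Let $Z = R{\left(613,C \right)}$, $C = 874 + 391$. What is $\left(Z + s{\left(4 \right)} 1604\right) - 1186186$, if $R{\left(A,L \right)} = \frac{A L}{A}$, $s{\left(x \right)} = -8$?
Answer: $-1197753$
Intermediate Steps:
$C = 1265$
$R{\left(A,L \right)} = L$
$Z = 1265$
$\left(Z + s{\left(4 \right)} 1604\right) - 1186186 = \left(1265 - 12832\right) - 1186186 = -11567 - 1186186 = -1197753$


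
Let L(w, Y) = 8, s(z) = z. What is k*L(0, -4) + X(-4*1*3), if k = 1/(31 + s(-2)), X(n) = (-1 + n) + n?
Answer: -717/29 ≈ -24.724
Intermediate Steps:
X(n) = -1 + 2*n
k = 1/29 (k = 1/(31 - 2) = 1/29 ≈ 0.034483)
k*L(0, -4) + X(-4*1*3) = (1/29)*8 + (-1 + 2*(-4*1*3)) = 8/29 + (-1 + 2*(-4*3)) = 8/29 + (-1 + 2*(-12)) = 8/29 + (-1 - 24) = 8/29 - 25 = -717/29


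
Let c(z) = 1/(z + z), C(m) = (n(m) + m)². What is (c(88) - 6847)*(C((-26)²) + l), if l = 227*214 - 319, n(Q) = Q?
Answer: -2260909622573/176 ≈ -1.2846e+10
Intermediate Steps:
C(m) = 4*m² (C(m) = (m + m)² = (2*m)² = 4*m²)
c(z) = 1/(2*z)
l = 48259 (l = 48578 - 319 = 48259)
(c(88) - 6847)*(C((-26)²) + l) = ((½)/88 - 6847)*(4*((-26)²)² + 48259) = ((½)*(1/88) - 6847)*(4*676² + 48259) = (1/176 - 6847)*(4*456976 + 48259) = -1205071*(1827904 + 48259)/176 = -1205071/176*1876163 = -2260909622573/176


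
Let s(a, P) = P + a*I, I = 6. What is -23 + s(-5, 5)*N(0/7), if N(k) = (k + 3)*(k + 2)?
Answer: -173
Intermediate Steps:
N(k) = (2 + k)*(3 + k) (N(k) = (3 + k)*(2 + k) = (2 + k)*(3 + k))
s(a, P) = P + 6*a (s(a, P) = P + a*6 = P + 6*a)
-23 + s(-5, 5)*N(0/7) = -23 + (5 + 6*(-5))*(6 + (0/7)**2 + 5*(0/7)) = -23 + (5 - 30)*(6 + (0*(1/7))**2 + 5*(0*(1/7))) = -23 - 25*(6 + 0**2 + 5*0) = -23 - 25*(6 + 0 + 0) = -23 - 25*6 = -23 - 150 = -173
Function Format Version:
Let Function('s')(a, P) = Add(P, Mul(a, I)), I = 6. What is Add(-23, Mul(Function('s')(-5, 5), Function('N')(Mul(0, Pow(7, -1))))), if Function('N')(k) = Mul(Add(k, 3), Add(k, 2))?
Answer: -173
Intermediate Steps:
Function('N')(k) = Mul(Add(2, k), Add(3, k)) (Function('N')(k) = Mul(Add(3, k), Add(2, k)) = Mul(Add(2, k), Add(3, k)))
Function('s')(a, P) = Add(P, Mul(6, a)) (Function('s')(a, P) = Add(P, Mul(a, 6)) = Add(P, Mul(6, a)))
Add(-23, Mul(Function('s')(-5, 5), Function('N')(Mul(0, Pow(7, -1))))) = Add(-23, Mul(Add(5, Mul(6, -5)), Add(6, Pow(Mul(0, Pow(7, -1)), 2), Mul(5, Mul(0, Pow(7, -1)))))) = Add(-23, Mul(Add(5, -30), Add(6, Pow(Mul(0, Rational(1, 7)), 2), Mul(5, Mul(0, Rational(1, 7)))))) = Add(-23, Mul(-25, Add(6, Pow(0, 2), Mul(5, 0)))) = Add(-23, Mul(-25, Add(6, 0, 0))) = Add(-23, Mul(-25, 6)) = Add(-23, -150) = -173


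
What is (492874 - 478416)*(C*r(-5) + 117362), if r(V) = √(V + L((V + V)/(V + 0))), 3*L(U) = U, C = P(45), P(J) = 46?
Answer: 1696819796 + 665068*I*√39/3 ≈ 1.6968e+9 + 1.3845e+6*I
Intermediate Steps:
C = 46
L(U) = U/3
r(V) = √(⅔ + V) (r(V) = √(V + ((V + V)/(V + 0))/3) = √(V + ((2*V)/V)/3) = √(V + (⅓)*2) = √(V + ⅔) = √(⅔ + V))
(492874 - 478416)*(C*r(-5) + 117362) = (492874 - 478416)*(46*(√(6 + 9*(-5))/3) + 117362) = 14458*(46*(√(6 - 45)/3) + 117362) = 14458*(46*(√(-39)/3) + 117362) = 14458*(46*((I*√39)/3) + 117362) = 14458*(46*(I*√39/3) + 117362) = 14458*(46*I*√39/3 + 117362) = 14458*(117362 + 46*I*√39/3) = 1696819796 + 665068*I*√39/3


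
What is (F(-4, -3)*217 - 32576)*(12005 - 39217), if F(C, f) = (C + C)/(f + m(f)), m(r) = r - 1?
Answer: 879709536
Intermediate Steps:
m(r) = -1 + r
F(C, f) = 2*C/(-1 + 2*f) (F(C, f) = (C + C)/(f + (-1 + f)) = (2*C)/(-1 + 2*f) = 2*C/(-1 + 2*f))
(F(-4, -3)*217 - 32576)*(12005 - 39217) = ((2*(-4)/(-1 + 2*(-3)))*217 - 32576)*(12005 - 39217) = ((2*(-4)/(-1 - 6))*217 - 32576)*(-27212) = ((2*(-4)/(-7))*217 - 32576)*(-27212) = ((2*(-4)*(-1/7))*217 - 32576)*(-27212) = ((8/7)*217 - 32576)*(-27212) = (248 - 32576)*(-27212) = -32328*(-27212) = 879709536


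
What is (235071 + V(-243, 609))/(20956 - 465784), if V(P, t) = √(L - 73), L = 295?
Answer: -78357/148276 - √222/444828 ≈ -0.52849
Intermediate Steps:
V(P, t) = √222 (V(P, t) = √(295 - 73) = √222)
(235071 + V(-243, 609))/(20956 - 465784) = (235071 + √222)/(20956 - 465784) = (235071 + √222)/(-444828) = (235071 + √222)*(-1/444828) = -78357/148276 - √222/444828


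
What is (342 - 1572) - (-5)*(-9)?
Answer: -1275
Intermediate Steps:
(342 - 1572) - (-5)*(-9) = -1230 - 1*45 = -1230 - 45 = -1275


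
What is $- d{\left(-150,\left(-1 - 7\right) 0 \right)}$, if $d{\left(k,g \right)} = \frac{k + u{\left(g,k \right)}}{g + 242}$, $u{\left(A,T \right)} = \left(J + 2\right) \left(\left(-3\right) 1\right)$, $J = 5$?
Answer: $\frac{171}{242} \approx 0.70661$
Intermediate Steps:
$u{\left(A,T \right)} = -21$ ($u{\left(A,T \right)} = \left(5 + 2\right) \left(\left(-3\right) 1\right) = 7 \left(-3\right) = -21$)
$d{\left(k,g \right)} = \frac{-21 + k}{242 + g}$ ($d{\left(k,g \right)} = \frac{k - 21}{g + 242} = \frac{-21 + k}{242 + g}$)
$- d{\left(-150,\left(-1 - 7\right) 0 \right)} = - \frac{-21 - 150}{242 + \left(-1 - 7\right) 0} = - \frac{-171}{242 - 0} = - \frac{-171}{242 + 0} = - \frac{-171}{242} = \left(-1\right) \left(- \frac{171}{242}\right) = \frac{171}{242}$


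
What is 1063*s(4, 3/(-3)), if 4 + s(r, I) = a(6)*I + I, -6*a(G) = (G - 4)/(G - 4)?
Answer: -30827/6 ≈ -5137.8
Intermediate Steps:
a(G) = -⅙ (a(G) = -(G - 4)/(6*(G - 4)) = -(-4 + G)/(6*(-4 + G)) = -⅙*1 = -⅙)
s(r, I) = -4 + 5*I/6 (s(r, I) = -4 + (-I/6 + I) = -4 + 5*I/6)
1063*s(4, 3/(-3)) = 1063*(-4 + 5*(3/(-3))/6) = 1063*(-4 + 5*(3*(-⅓))/6) = 1063*(-4 + (⅚)*(-1)) = 1063*(-4 - ⅚) = 1063*(-29/6) = -30827/6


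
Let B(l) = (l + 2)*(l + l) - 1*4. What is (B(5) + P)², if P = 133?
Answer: 39601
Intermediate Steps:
B(l) = -4 + 2*l*(2 + l) (B(l) = (2 + l)*(2*l) - 4 = 2*l*(2 + l) - 4 = -4 + 2*l*(2 + l))
(B(5) + P)² = ((-4 + 2*5² + 4*5) + 133)² = ((-4 + 2*25 + 20) + 133)² = ((-4 + 50 + 20) + 133)² = (66 + 133)² = 199² = 39601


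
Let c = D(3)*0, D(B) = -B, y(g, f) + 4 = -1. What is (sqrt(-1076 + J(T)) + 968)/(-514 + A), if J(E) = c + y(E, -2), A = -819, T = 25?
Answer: -968/1333 - I*sqrt(1081)/1333 ≈ -0.72618 - 0.024665*I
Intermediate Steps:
y(g, f) = -5 (y(g, f) = -4 - 1 = -5)
c = 0 (c = -1*3*0 = -3*0 = 0)
J(E) = -5 (J(E) = 0 - 5 = -5)
(sqrt(-1076 + J(T)) + 968)/(-514 + A) = (sqrt(-1076 - 5) + 968)/(-514 - 819) = (sqrt(-1081) + 968)/(-1333) = (I*sqrt(1081) + 968)*(-1/1333) = (968 + I*sqrt(1081))*(-1/1333) = -968/1333 - I*sqrt(1081)/1333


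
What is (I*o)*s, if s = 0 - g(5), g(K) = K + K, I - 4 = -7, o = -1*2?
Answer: -60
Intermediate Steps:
o = -2
I = -3 (I = 4 - 7 = -3)
g(K) = 2*K
s = -10 (s = 0 - 2*5 = 0 - 1*10 = 0 - 10 = -10)
(I*o)*s = -3*(-2)*(-10) = 6*(-10) = -60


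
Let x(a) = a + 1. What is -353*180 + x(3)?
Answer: -63536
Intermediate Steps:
x(a) = 1 + a
-353*180 + x(3) = -353*180 + (1 + 3) = -63540 + 4 = -63536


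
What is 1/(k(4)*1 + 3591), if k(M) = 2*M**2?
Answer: 1/3623 ≈ 0.00027601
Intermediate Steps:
1/(k(4)*1 + 3591) = 1/((2*4**2)*1 + 3591) = 1/((2*16)*1 + 3591) = 1/(32*1 + 3591) = 1/(32 + 3591) = 1/3623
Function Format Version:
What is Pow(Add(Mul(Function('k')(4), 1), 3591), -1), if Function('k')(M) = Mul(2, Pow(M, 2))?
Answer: Rational(1, 3623) ≈ 0.00027601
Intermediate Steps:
Pow(Add(Mul(Function('k')(4), 1), 3591), -1) = Pow(Add(Mul(Mul(2, Pow(4, 2)), 1), 3591), -1) = Pow(Add(Mul(Mul(2, 16), 1), 3591), -1) = Pow(Add(Mul(32, 1), 3591), -1) = Pow(Add(32, 3591), -1) = Pow(3623, -1) = Rational(1, 3623)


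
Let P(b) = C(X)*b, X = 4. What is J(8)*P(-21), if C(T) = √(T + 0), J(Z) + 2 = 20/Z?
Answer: -21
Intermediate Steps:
J(Z) = -2 + 20/Z
C(T) = √T
P(b) = 2*b (P(b) = √4*b = 2*b)
J(8)*P(-21) = (-2 + 20/8)*(2*(-21)) = (-2 + 20*(⅛))*(-42) = (-2 + 5/2)*(-42) = (½)*(-42) = -21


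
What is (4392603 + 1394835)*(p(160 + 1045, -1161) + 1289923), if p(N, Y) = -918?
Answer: 7460036519190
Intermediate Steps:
(4392603 + 1394835)*(p(160 + 1045, -1161) + 1289923) = (4392603 + 1394835)*(-918 + 1289923) = 5787438*1289005 = 7460036519190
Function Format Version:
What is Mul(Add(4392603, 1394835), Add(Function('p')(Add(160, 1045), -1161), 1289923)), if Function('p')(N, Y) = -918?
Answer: 7460036519190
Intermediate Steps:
Mul(Add(4392603, 1394835), Add(Function('p')(Add(160, 1045), -1161), 1289923)) = Mul(Add(4392603, 1394835), Add(-918, 1289923)) = Mul(5787438, 1289005) = 7460036519190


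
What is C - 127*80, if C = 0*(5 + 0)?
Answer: -10160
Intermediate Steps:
C = 0 (C = 0*5 = 0)
C - 127*80 = 0 - 127*80 = 0 - 10160 = -10160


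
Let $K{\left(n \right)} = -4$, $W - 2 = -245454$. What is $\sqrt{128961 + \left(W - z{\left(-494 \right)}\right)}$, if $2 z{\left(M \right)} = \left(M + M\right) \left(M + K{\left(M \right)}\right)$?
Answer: $i \sqrt{362503} \approx 602.08 i$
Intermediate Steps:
$W = -245452$ ($W = 2 - 245454 = -245452$)
$z{\left(M \right)} = M \left(-4 + M\right)$ ($z{\left(M \right)} = \frac{\left(M + M\right) \left(M - 4\right)}{2} = \frac{2 M \left(-4 + M\right)}{2} = M \left(-4 + M\right)$)
$\sqrt{128961 + \left(W - z{\left(-494 \right)}\right)} = \sqrt{128961 - \left(245452 - 494 \left(-4 - 494\right)\right)} = \sqrt{128961 - \left(245452 - -246012\right)} = \sqrt{128961 - 491464} = \sqrt{-362503} = i \sqrt{362503}$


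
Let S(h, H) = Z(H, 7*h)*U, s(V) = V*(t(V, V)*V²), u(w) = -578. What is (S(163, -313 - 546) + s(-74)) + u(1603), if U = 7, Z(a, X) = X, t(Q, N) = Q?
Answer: 29993985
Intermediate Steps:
s(V) = V⁴ (s(V) = V*(V*V²) = V*V³ = V⁴)
S(h, H) = 49*h (S(h, H) = (7*h)*7 = 49*h)
(S(163, -313 - 546) + s(-74)) + u(1603) = (49*163 + (-74)⁴) - 578 = (7987 + 29986576) - 578 = 29994563 - 578 = 29993985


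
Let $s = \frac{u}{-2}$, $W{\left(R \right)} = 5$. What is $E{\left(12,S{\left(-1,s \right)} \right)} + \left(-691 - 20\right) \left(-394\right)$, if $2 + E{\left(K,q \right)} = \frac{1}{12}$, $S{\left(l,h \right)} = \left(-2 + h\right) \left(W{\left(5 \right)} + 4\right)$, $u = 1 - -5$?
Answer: $\frac{3361585}{12} \approx 2.8013 \cdot 10^{5}$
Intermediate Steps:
$u = 6$ ($u = 1 + 5 = 6$)
$s = -3$ ($s = \frac{6}{-2} = 6 \left(- \frac{1}{2}\right) = -3$)
$S{\left(l,h \right)} = -18 + 9 h$ ($S{\left(l,h \right)} = \left(-2 + h\right) \left(5 + 4\right) = \left(-2 + h\right) 9 = -18 + 9 h$)
$E{\left(K,q \right)} = - \frac{23}{12}$ ($E{\left(K,q \right)} = -2 + \frac{1}{12} = - \frac{23}{12}$)
$E{\left(12,S{\left(-1,s \right)} \right)} + \left(-691 - 20\right) \left(-394\right) = - \frac{23}{12} + \left(-691 - 20\right) \left(-394\right) = - \frac{23}{12} - -280134 = - \frac{23}{12} + 280134 = \frac{3361585}{12}$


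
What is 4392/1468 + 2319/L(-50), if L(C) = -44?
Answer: -802761/16148 ≈ -49.713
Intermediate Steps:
4392/1468 + 2319/L(-50) = 4392/1468 + 2319/(-44) = 4392*(1/1468) + 2319*(-1/44) = 1098/367 - 2319/44 = -802761/16148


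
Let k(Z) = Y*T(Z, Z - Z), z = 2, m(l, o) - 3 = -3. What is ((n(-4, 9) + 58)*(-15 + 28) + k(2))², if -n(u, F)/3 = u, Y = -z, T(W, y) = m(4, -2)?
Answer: 828100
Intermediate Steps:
m(l, o) = 0 (m(l, o) = 3 - 3 = 0)
T(W, y) = 0
Y = -2 (Y = -1*2 = -2)
n(u, F) = -3*u
k(Z) = 0 (k(Z) = -2*0 = 0)
((n(-4, 9) + 58)*(-15 + 28) + k(2))² = ((-3*(-4) + 58)*(-15 + 28) + 0)² = ((12 + 58)*13 + 0)² = (70*13 + 0)² = (910 + 0)² = 910² = 828100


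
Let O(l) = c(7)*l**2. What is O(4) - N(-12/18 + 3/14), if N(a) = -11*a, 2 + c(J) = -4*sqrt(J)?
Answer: -1553/42 - 64*sqrt(7) ≈ -206.30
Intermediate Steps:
c(J) = -2 - 4*sqrt(J)
O(l) = l**2*(-2 - 4*sqrt(7)) (O(l) = (-2 - 4*sqrt(7))*l**2 = l**2*(-2 - 4*sqrt(7)))
O(4) - N(-12/18 + 3/14) = 4**2*(-2 - 4*sqrt(7)) - (-11)*(-12/18 + 3/14) = 16*(-2 - 4*sqrt(7)) - (-11)*(-12*1/18 + 3*(1/14)) = (-32 - 64*sqrt(7)) - (-11)*(-2/3 + 3/14) = (-32 - 64*sqrt(7)) - (-11)*(-19)/42 = (-32 - 64*sqrt(7)) - 1*209/42 = (-32 - 64*sqrt(7)) - 209/42 = -1553/42 - 64*sqrt(7)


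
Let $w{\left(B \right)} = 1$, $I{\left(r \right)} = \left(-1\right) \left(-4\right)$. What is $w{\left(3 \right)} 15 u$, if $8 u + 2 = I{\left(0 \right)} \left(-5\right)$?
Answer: $- \frac{165}{4} \approx -41.25$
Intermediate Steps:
$I{\left(r \right)} = 4$
$u = - \frac{11}{4}$ ($u = - \frac{1}{4} + \frac{4 \left(-5\right)}{8} = - \frac{1}{4} + \frac{1}{8} \left(-20\right) = - \frac{1}{4} - \frac{5}{2} = - \frac{11}{4} \approx -2.75$)
$w{\left(3 \right)} 15 u = 1 \cdot 15 \left(- \frac{11}{4}\right) = 15 \left(- \frac{11}{4}\right) = - \frac{165}{4}$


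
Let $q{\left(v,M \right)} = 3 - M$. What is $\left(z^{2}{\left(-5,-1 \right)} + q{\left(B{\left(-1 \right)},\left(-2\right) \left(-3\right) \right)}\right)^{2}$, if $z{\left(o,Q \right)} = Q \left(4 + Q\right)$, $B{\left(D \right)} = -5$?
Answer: $36$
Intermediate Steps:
$\left(z^{2}{\left(-5,-1 \right)} + q{\left(B{\left(-1 \right)},\left(-2\right) \left(-3\right) \right)}\right)^{2} = \left(\left(- (4 - 1)\right)^{2} + \left(3 - \left(-2\right) \left(-3\right)\right)\right)^{2} = \left(\left(\left(-1\right) 3\right)^{2} + \left(3 - 6\right)\right)^{2} = \left(\left(-3\right)^{2} + \left(3 - 6\right)\right)^{2} = \left(9 - 3\right)^{2} = 6^{2} = 36$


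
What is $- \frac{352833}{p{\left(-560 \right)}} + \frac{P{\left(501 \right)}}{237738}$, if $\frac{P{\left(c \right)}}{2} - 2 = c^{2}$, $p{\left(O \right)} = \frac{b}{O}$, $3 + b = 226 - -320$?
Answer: $\frac{7829014528583}{21515289} \approx 3.6388 \cdot 10^{5}$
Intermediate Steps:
$b = 543$ ($b = -3 + \left(226 - -320\right) = -3 + \left(226 + 320\right) = -3 + 546 = 543$)
$p{\left(O \right)} = \frac{543}{O}$
$P{\left(c \right)} = 4 + 2 c^{2}$
$- \frac{352833}{p{\left(-560 \right)}} + \frac{P{\left(501 \right)}}{237738} = - \frac{352833}{543 \frac{1}{-560}} + \frac{4 + 2 \cdot 501^{2}}{237738} = - \frac{352833}{543 \left(- \frac{1}{560}\right)} + \left(4 + 2 \cdot 251001\right) \frac{1}{237738} = - \frac{352833}{- \frac{543}{560}} + \left(4 + 502002\right) \frac{1}{237738} = \left(-352833\right) \left(- \frac{560}{543}\right) + 502006 \cdot \frac{1}{237738} = \frac{65862160}{181} + \frac{251003}{118869} = \frac{7829014528583}{21515289}$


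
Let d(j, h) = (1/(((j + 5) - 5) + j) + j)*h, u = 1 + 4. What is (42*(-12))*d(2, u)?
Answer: -5670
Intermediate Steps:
u = 5
d(j, h) = h*(j + 1/(2*j)) (d(j, h) = (1/(((5 + j) - 5) + j) + j)*h = (1/(j + j) + j)*h = (1/(2*j) + j)*h = (j + 1/(2*j))*h = h*(j + 1/(2*j)))
(42*(-12))*d(2, u) = (42*(-12))*(5*2 + (1/2)*5/2) = -504*(10 + (1/2)*5*(1/2)) = -504*(10 + 5/4) = -504*45/4 = -5670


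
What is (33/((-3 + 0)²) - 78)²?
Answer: 49729/9 ≈ 5525.4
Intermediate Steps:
(33/((-3 + 0)²) - 78)² = (33/((-3)²) - 78)² = (33/9 - 78)² = (33*(⅑) - 78)² = (11/3 - 78)² = (-223/3)² = 49729/9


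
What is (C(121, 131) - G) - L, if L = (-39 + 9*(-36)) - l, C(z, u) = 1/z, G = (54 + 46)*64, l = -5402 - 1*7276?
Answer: -2264514/121 ≈ -18715.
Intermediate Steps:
l = -12678 (l = -5402 - 7276 = -12678)
G = 6400 (G = 100*64 = 6400)
L = 12315 (L = (-39 + 9*(-36)) - 1*(-12678) = (-39 - 324) + 12678 = -363 + 12678 = 12315)
(C(121, 131) - G) - L = (1/121 - 1*6400) - 1*12315 = (1/121 - 6400) - 12315 = -774399/121 - 12315 = -2264514/121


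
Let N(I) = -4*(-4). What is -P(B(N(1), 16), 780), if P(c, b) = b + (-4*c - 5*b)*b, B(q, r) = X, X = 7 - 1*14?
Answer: 3019380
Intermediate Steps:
N(I) = 16
X = -7 (X = 7 - 14 = -7)
B(q, r) = -7
P(c, b) = b + b*(-5*b - 4*c) (P(c, b) = b + (-5*b - 4*c)*b = b + b*(-5*b - 4*c))
-P(B(N(1), 16), 780) = -780*(1 - 5*780 - 4*(-7)) = -780*(1 - 3900 + 28) = -780*(-3871) = -1*(-3019380) = 3019380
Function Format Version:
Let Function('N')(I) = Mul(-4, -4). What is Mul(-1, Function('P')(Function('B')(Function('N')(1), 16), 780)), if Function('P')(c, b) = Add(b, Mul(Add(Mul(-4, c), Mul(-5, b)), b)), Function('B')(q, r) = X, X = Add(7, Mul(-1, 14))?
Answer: 3019380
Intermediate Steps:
Function('N')(I) = 16
X = -7 (X = Add(7, -14) = -7)
Function('B')(q, r) = -7
Function('P')(c, b) = Add(b, Mul(b, Add(Mul(-5, b), Mul(-4, c)))) (Function('P')(c, b) = Add(b, Mul(Add(Mul(-5, b), Mul(-4, c)), b)) = Add(b, Mul(b, Add(Mul(-5, b), Mul(-4, c)))))
Mul(-1, Function('P')(Function('B')(Function('N')(1), 16), 780)) = Mul(-1, Mul(780, Add(1, Mul(-5, 780), Mul(-4, -7)))) = Mul(-1, Mul(780, Add(1, -3900, 28))) = Mul(-1, Mul(780, -3871)) = Mul(-1, -3019380) = 3019380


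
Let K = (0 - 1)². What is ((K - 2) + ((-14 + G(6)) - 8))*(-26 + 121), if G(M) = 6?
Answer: -1615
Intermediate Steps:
K = 1 (K = (-1)² = 1)
((K - 2) + ((-14 + G(6)) - 8))*(-26 + 121) = ((1 - 2) + ((-14 + 6) - 8))*(-26 + 121) = (-1 + (-8 - 8))*95 = (-1 - 16)*95 = -17*95 = -1615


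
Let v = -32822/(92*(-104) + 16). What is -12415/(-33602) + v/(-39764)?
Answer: 1178608382069/3190726028064 ≈ 0.36939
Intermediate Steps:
v = 16411/4776 (v = -32822/(-9568 + 16) = -32822/(-9552) = -32822*(-1/9552) = 16411/4776 ≈ 3.4361)
-12415/(-33602) + v/(-39764) = -12415/(-33602) + (16411/4776)/(-39764) = -12415*(-1/33602) + (16411/4776)*(-1/39764) = 12415/33602 - 16411/189912864 = 1178608382069/3190726028064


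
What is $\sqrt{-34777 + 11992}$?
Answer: $7 i \sqrt{465} \approx 150.95 i$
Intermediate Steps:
$\sqrt{-34777 + 11992} = \sqrt{-22785} = 7 i \sqrt{465}$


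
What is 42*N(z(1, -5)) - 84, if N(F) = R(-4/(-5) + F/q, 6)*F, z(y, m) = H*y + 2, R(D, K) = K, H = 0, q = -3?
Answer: 420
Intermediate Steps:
z(y, m) = 2 (z(y, m) = 0*y + 2 = 0 + 2 = 2)
N(F) = 6*F
42*N(z(1, -5)) - 84 = 42*(6*2) - 84 = 42*12 - 84 = 504 - 84 = 420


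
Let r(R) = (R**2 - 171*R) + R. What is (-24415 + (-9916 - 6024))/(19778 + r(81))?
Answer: -40355/12569 ≈ -3.2107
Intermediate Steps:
r(R) = R**2 - 170*R
(-24415 + (-9916 - 6024))/(19778 + r(81)) = (-24415 + (-9916 - 6024))/(19778 + 81*(-170 + 81)) = (-24415 - 15940)/(19778 + 81*(-89)) = -40355/(19778 - 7209) = -40355/12569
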